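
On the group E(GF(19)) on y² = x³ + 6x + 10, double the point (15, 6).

(14, 8)

tangent at (15, 6): λ = (3·15² + 6)/(2·6) ≡ 16/12. 12⁻¹ ≡ 8 (mod 19), so λ ≡ 16·8 ≡ 14.
  x = λ² - 15 - 15 = 196 - 30 ≡ 14; y = λ·(15 - 14) - 6 ≡ 8. → (14, 8)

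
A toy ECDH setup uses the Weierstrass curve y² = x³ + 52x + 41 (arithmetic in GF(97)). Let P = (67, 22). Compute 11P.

(87, 49)

Repeated addition: build up to 11P.
2P: tangent at (67, 22): λ = (3·67² + 52)/(2·22) ≡ 36/44. 44⁻¹ ≡ 86 (mod 97), so λ ≡ 36·86 ≡ 89.
  x = λ² - 67 - 67 = 7921 - 134 ≡ 27; y = λ·(67 - 27) - 22 ≡ 46. → (27, 46)
3P: (27, 46) + (67, 22). λ = (22 - 46)/(67 - 27) ≡ 73/40 mod 97. 40⁻¹ ≡ 17 (mod 97), so λ ≡ 77.
  x = λ² - 27 - 67 = 5929 - 94 ≡ 15; y = λ·(27 - 15) - 46 ≡ 5. → (15, 5)
4P: (15, 5) + (67, 22). λ = (22 - 5)/(67 - 15) ≡ 17/52 mod 97. 52⁻¹ ≡ 28 (mod 97), so λ ≡ 88.
  x = λ² - 15 - 67 = 7744 - 82 ≡ 96; y = λ·(15 - 96) - 5 ≡ 45. → (96, 45)
5P: (96, 45) + (67, 22). λ = (22 - 45)/(67 - 96) ≡ 74/68 mod 97. 68⁻¹ ≡ 10 (mod 97), so λ ≡ 61.
  x = λ² - 96 - 67 = 3721 - 163 ≡ 66; y = λ·(96 - 66) - 45 ≡ 39. → (66, 39)
6P: (66, 39) + (67, 22). λ = (22 - 39)/(67 - 66) ≡ 80/1 mod 97. 1⁻¹ ≡ 1 (mod 97) since 1·1 = 1 ≡ 1, so λ ≡ 80.
  x = λ² - 66 - 67 = 6400 - 133 ≡ 59; y = λ·(66 - 59) - 39 ≡ 36. → (59, 36)
7P: (59, 36) + (67, 22). λ = (22 - 36)/(67 - 59) ≡ 83/8 mod 97. 8⁻¹ ≡ 85 (mod 97) since 8·85 = 680 ≡ 1, so λ ≡ 71.
  x = λ² - 59 - 67 = 5041 - 126 ≡ 65; y = λ·(59 - 65) - 36 ≡ 23. → (65, 23)
8P: (65, 23) + (67, 22). λ = (22 - 23)/(67 - 65) ≡ 96/2 mod 97. 2⁻¹ ≡ 49 (mod 97), so λ ≡ 48.
  x = λ² - 65 - 67 = 2304 - 132 ≡ 38; y = λ·(65 - 38) - 23 ≡ 12. → (38, 12)
9P: (38, 12) + (67, 22). λ = (22 - 12)/(67 - 38) ≡ 10/29 mod 97. 29⁻¹ ≡ 87 (mod 97) since 29·87 = 2523 ≡ 1, so λ ≡ 94.
  x = λ² - 38 - 67 = 8836 - 105 ≡ 1; y = λ·(38 - 1) - 12 ≡ 71. → (1, 71)
10P: (1, 71) + (67, 22). λ = (22 - 71)/(67 - 1) ≡ 48/66 mod 97. 66⁻¹ ≡ 25 (mod 97), so λ ≡ 36.
  x = λ² - 1 - 67 = 1296 - 68 ≡ 64; y = λ·(1 - 64) - 71 ≡ 86. → (64, 86)
11P: (64, 86) + (67, 22). λ = (22 - 86)/(67 - 64) ≡ 33/3 mod 97. 3⁻¹ ≡ 65 (mod 97) since 3·65 = 195 ≡ 1, so λ ≡ 11.
  x = λ² - 64 - 67 = 121 - 131 ≡ 87; y = λ·(64 - 87) - 86 ≡ 49. → (87, 49)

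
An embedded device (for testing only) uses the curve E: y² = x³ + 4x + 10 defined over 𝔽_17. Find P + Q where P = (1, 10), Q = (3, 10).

(13, 7)

(1, 10) + (3, 10). λ = (10 - 10)/(3 - 1) ≡ 0/2 mod 17. 2⁻¹ ≡ 9 (mod 17), so λ ≡ 0.
  x = λ² - 1 - 3 = 0 - 4 ≡ 13; y = λ·(1 - 13) - 10 ≡ 7. → (13, 7)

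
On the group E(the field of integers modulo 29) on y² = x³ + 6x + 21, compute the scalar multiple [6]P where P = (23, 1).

(23, 1)

Double-and-add on 6 = (110)₂. Start with P = (23, 1) for the leading 1-bit.
double: tangent at (23, 1): λ = (3·23² + 6)/(2·1) ≡ 27/2. 2⁻¹ ≡ 15 (mod 29), so λ ≡ 27·15 ≡ 28.
  x = λ² - 23 - 23 = 784 - 46 ≡ 13; y = λ·(23 - 13) - 1 ≡ 18. → (13, 18)
add P: (13, 18) + (23, 1). λ = (1 - 18)/(23 - 13) ≡ 12/10 mod 29. 10⁻¹ ≡ 3 (mod 29), so λ ≡ 7.
  x = λ² - 13 - 23 = 49 - 36 ≡ 13; y = λ·(13 - 13) - 18 ≡ 11. → (13, 11)
double: tangent at (13, 11): λ = (3·13² + 6)/(2·11) ≡ 20/22. 22⁻¹ ≡ 4 (mod 29), so λ ≡ 20·4 ≡ 22.
  x = λ² - 13 - 13 = 484 - 26 ≡ 23; y = λ·(13 - 23) - 11 ≡ 1. → (23, 1)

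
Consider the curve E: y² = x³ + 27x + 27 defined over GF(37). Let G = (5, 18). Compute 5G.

(5, 19)

Double-and-add on 5 = (101)₂. Start with G = (5, 18) for the leading 1-bit.
double: tangent at (5, 18): λ = (3·5² + 27)/(2·18) ≡ 28/36. 36⁻¹ ≡ 36 (mod 37) since 36·36 = 1296 ≡ 1, so λ ≡ 28·36 ≡ 9.
  x = λ² - 5 - 5 = 81 - 10 ≡ 34; y = λ·(5 - 34) - 18 ≡ 17. → (34, 17)
double: tangent at (34, 17): λ = (3·34² + 27)/(2·17) ≡ 17/34. 34⁻¹ ≡ 12 (mod 37) since 34·12 = 408 ≡ 1, so λ ≡ 17·12 ≡ 19.
  x = λ² - 34 - 34 = 361 - 68 ≡ 34; y = λ·(34 - 34) - 17 ≡ 20. → (34, 20)
add G: (34, 20) + (5, 18). λ = (18 - 20)/(5 - 34) ≡ 35/8 mod 37. 8⁻¹ ≡ 14 (mod 37), so λ ≡ 9.
  x = λ² - 34 - 5 = 81 - 39 ≡ 5; y = λ·(34 - 5) - 20 ≡ 19. → (5, 19)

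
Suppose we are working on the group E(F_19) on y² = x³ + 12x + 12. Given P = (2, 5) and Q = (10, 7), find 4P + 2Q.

First 4P:
Repeated addition: build up to 4P.
2P: tangent at (2, 5): λ = (3·2² + 12)/(2·5) ≡ 5/10. 10⁻¹ ≡ 2 (mod 19), so λ ≡ 5·2 ≡ 10.
  x = λ² - 2 - 2 = 100 - 4 ≡ 1; y = λ·(2 - 1) - 5 ≡ 5. → (1, 5)
3P: (1, 5) + (2, 5). λ = (5 - 5)/(2 - 1) ≡ 0/1 mod 19. 1⁻¹ ≡ 1 (mod 19) since 1·1 = 1 ≡ 1, so λ ≡ 0.
  x = λ² - 1 - 2 = 0 - 3 ≡ 16; y = λ·(1 - 16) - 5 ≡ 14. → (16, 14)
4P: (16, 14) + (2, 5). λ = (5 - 14)/(2 - 16) ≡ 10/5 mod 19. 5⁻¹ ≡ 4 (mod 19) since 5·4 = 20 ≡ 1, so λ ≡ 2.
  x = λ² - 16 - 2 = 4 - 18 ≡ 5; y = λ·(16 - 5) - 14 ≡ 8. → (5, 8)
4P = (5, 8).
Next 2Q:
Repeated addition: build up to 2Q.
2Q: tangent at (10, 7): λ = (3·10² + 12)/(2·7) ≡ 8/14. 14⁻¹ ≡ 15 (mod 19) since 14·15 = 210 ≡ 1, so λ ≡ 8·15 ≡ 6.
  x = λ² - 10 - 10 = 36 - 20 ≡ 16; y = λ·(10 - 16) - 7 ≡ 14. → (16, 14)
2Q = (16, 14).
Finally 4P + 2Q:
(5, 8) + (16, 14). λ = (14 - 8)/(16 - 5) ≡ 6/11 mod 19. 11⁻¹ ≡ 7 (mod 19), so λ ≡ 4.
  x = λ² - 5 - 16 = 16 - 21 ≡ 14; y = λ·(5 - 14) - 8 ≡ 13. → (14, 13)

(14, 13)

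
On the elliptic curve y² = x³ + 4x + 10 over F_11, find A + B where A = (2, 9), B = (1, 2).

(2, 2)

(2, 9) + (1, 2). λ = (2 - 9)/(1 - 2) ≡ 4/10 mod 11. 10⁻¹ ≡ 10 (mod 11), so λ ≡ 7.
  x = λ² - 2 - 1 = 49 - 3 ≡ 2; y = λ·(2 - 2) - 9 ≡ 2. → (2, 2)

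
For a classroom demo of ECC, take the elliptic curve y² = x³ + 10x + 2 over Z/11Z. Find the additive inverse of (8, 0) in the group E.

(8, 0)

-(8, 0) = (8, -0 mod 11) = (8, 0).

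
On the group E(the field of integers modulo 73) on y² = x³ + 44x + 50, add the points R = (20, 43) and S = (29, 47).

(26, 3)

(20, 43) + (29, 47). λ = (47 - 43)/(29 - 20) ≡ 4/9 mod 73. 9⁻¹ ≡ 65 (mod 73), so λ ≡ 41.
  x = λ² - 20 - 29 = 1681 - 49 ≡ 26; y = λ·(20 - 26) - 43 ≡ 3. → (26, 3)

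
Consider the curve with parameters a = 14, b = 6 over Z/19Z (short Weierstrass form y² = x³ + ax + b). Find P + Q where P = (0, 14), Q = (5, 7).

(0, 5)

(0, 14) + (5, 7). λ = (7 - 14)/(5 - 0) ≡ 12/5 mod 19. 5⁻¹ ≡ 4 (mod 19), so λ ≡ 10.
  x = λ² - 0 - 5 = 100 - 5 ≡ 0; y = λ·(0 - 0) - 14 ≡ 5. → (0, 5)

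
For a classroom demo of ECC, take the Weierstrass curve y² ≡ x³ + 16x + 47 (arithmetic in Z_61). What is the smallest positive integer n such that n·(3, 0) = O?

2P: (3, 0) + (3, 0): same x and y₁ ≡ -y₂, so the sum is O.
2P = O, so the order is 2.

2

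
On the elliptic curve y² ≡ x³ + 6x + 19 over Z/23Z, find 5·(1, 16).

(7, 6)

Write Q = (1, 16).
Repeated addition: build up to 5Q.
2Q: tangent at (1, 16): λ = (3·1² + 6)/(2·16) ≡ 9/9. 9⁻¹ ≡ 18 (mod 23), so λ ≡ 9·18 ≡ 1.
  x = λ² - 1 - 1 = 1 - 2 ≡ 22; y = λ·(1 - 22) - 16 ≡ 9. → (22, 9)
3Q: (22, 9) + (1, 16). λ = (16 - 9)/(1 - 22) ≡ 7/2 mod 23. 2⁻¹ ≡ 12 (mod 23), so λ ≡ 15.
  x = λ² - 22 - 1 = 225 - 23 ≡ 18; y = λ·(22 - 18) - 9 ≡ 5. → (18, 5)
4Q: (18, 5) + (1, 16). λ = (16 - 5)/(1 - 18) ≡ 11/6 mod 23. 6⁻¹ ≡ 4 (mod 23) since 6·4 = 24 ≡ 1, so λ ≡ 21.
  x = λ² - 18 - 1 = 441 - 19 ≡ 8; y = λ·(18 - 8) - 5 ≡ 21. → (8, 21)
5Q: (8, 21) + (1, 16). λ = (16 - 21)/(1 - 8) ≡ 18/16 mod 23. 16⁻¹ ≡ 13 (mod 23), so λ ≡ 4.
  x = λ² - 8 - 1 = 16 - 9 ≡ 7; y = λ·(8 - 7) - 21 ≡ 6. → (7, 6)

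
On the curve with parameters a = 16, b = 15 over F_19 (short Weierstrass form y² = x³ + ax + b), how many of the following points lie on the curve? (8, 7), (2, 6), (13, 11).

(8, 7): 7² ≡ 11, rhs ≡ 9 → off.
(2, 6): 6² ≡ 17, rhs ≡ 17 → on.
(13, 11): 11² ≡ 7, rhs ≡ 7 → on.

2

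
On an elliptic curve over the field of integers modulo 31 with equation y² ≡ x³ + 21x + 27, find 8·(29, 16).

Write P = (29, 16).
Repeated addition: build up to 8P.
2P: tangent at (29, 16): λ = (3·29² + 21)/(2·16) ≡ 2/1. 1⁻¹ ≡ 1 (mod 31) since 1·1 = 1 ≡ 1, so λ ≡ 2·1 ≡ 2.
  x = λ² - 29 - 29 = 4 - 58 ≡ 8; y = λ·(29 - 8) - 16 ≡ 26. → (8, 26)
3P: (8, 26) + (29, 16). λ = (16 - 26)/(29 - 8) ≡ 21/21 mod 31. 21⁻¹ ≡ 3 (mod 31), so λ ≡ 1.
  x = λ² - 8 - 29 = 1 - 37 ≡ 26; y = λ·(8 - 26) - 26 ≡ 18. → (26, 18)
4P: (26, 18) + (29, 16). λ = (16 - 18)/(29 - 26) ≡ 29/3 mod 31. 3⁻¹ ≡ 21 (mod 31) since 3·21 = 63 ≡ 1, so λ ≡ 20.
  x = λ² - 26 - 29 = 400 - 55 ≡ 4; y = λ·(26 - 4) - 18 ≡ 19. → (4, 19)
5P: (4, 19) + (29, 16). λ = (16 - 19)/(29 - 4) ≡ 28/25 mod 31. 25⁻¹ ≡ 5 (mod 31), so λ ≡ 16.
  x = λ² - 4 - 29 = 256 - 33 ≡ 6; y = λ·(4 - 6) - 19 ≡ 11. → (6, 11)
6P: (6, 11) + (29, 16). λ = (16 - 11)/(29 - 6) ≡ 5/23 mod 31. 23⁻¹ ≡ 27 (mod 31) since 23·27 = 621 ≡ 1, so λ ≡ 11.
  x = λ² - 6 - 29 = 121 - 35 ≡ 24; y = λ·(6 - 24) - 11 ≡ 8. → (24, 8)
7P: (24, 8) + (29, 16). λ = (16 - 8)/(29 - 24) ≡ 8/5 mod 31. 5⁻¹ ≡ 25 (mod 31), so λ ≡ 14.
  x = λ² - 24 - 29 = 196 - 53 ≡ 19; y = λ·(24 - 19) - 8 ≡ 0. → (19, 0)
8P: (19, 0) + (29, 16). λ = (16 - 0)/(29 - 19) ≡ 16/10 mod 31. 10⁻¹ ≡ 28 (mod 31), so λ ≡ 14.
  x = λ² - 19 - 29 = 196 - 48 ≡ 24; y = λ·(19 - 24) - 0 ≡ 23. → (24, 23)

(24, 23)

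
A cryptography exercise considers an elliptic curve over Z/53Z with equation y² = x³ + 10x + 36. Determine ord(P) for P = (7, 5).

11

2P: tangent at (7, 5): λ = (3·7² + 10)/(2·5) ≡ 51/10. 10⁻¹ ≡ 16 (mod 53), so λ ≡ 51·16 ≡ 21.
  x = λ² - 7 - 7 = 441 - 14 ≡ 3; y = λ·(7 - 3) - 5 ≡ 26. → (3, 26)
3P: (3, 26) + (7, 5). λ = (5 - 26)/(7 - 3) ≡ 32/4 mod 53. 4⁻¹ ≡ 40 (mod 53), so λ ≡ 8.
  x = λ² - 3 - 7 = 64 - 10 ≡ 1; y = λ·(3 - 1) - 26 ≡ 43. → (1, 43)
4P: (1, 43) + (7, 5). λ = (5 - 43)/(7 - 1) ≡ 15/6 mod 53. 6⁻¹ ≡ 9 (mod 53), so λ ≡ 29.
  x = λ² - 1 - 7 = 841 - 8 ≡ 38; y = λ·(1 - 38) - 43 ≡ 50. → (38, 50)
5P: (38, 50) + (7, 5). λ = (5 - 50)/(7 - 38) ≡ 8/22 mod 53. 22⁻¹ ≡ 41 (mod 53) since 22·41 = 902 ≡ 1, so λ ≡ 10.
  x = λ² - 38 - 7 = 100 - 45 ≡ 2; y = λ·(38 - 2) - 50 ≡ 45. → (2, 45)
6P: (2, 45) + (7, 5). λ = (5 - 45)/(7 - 2) ≡ 13/5 mod 53. 5⁻¹ ≡ 32 (mod 53), so λ ≡ 45.
  x = λ² - 2 - 7 = 2025 - 9 ≡ 2; y = λ·(2 - 2) - 45 ≡ 8. → (2, 8)
7P: (2, 8) + (7, 5). λ = (5 - 8)/(7 - 2) ≡ 50/5 mod 53. 5⁻¹ ≡ 32 (mod 53) since 5·32 = 160 ≡ 1, so λ ≡ 10.
  x = λ² - 2 - 7 = 100 - 9 ≡ 38; y = λ·(2 - 38) - 8 ≡ 3. → (38, 3)
8P: (38, 3) + (7, 5). λ = (5 - 3)/(7 - 38) ≡ 2/22 mod 53. 22⁻¹ ≡ 41 (mod 53) since 22·41 = 902 ≡ 1, so λ ≡ 29.
  x = λ² - 38 - 7 = 841 - 45 ≡ 1; y = λ·(38 - 1) - 3 ≡ 10. → (1, 10)
9P: (1, 10) + (7, 5). λ = (5 - 10)/(7 - 1) ≡ 48/6 mod 53. 6⁻¹ ≡ 9 (mod 53) since 6·9 = 54 ≡ 1, so λ ≡ 8.
  x = λ² - 1 - 7 = 64 - 8 ≡ 3; y = λ·(1 - 3) - 10 ≡ 27. → (3, 27)
10P: (3, 27) + (7, 5). λ = (5 - 27)/(7 - 3) ≡ 31/4 mod 53. 4⁻¹ ≡ 40 (mod 53), so λ ≡ 21.
  x = λ² - 3 - 7 = 441 - 10 ≡ 7; y = λ·(3 - 7) - 27 ≡ 48. → (7, 48)
11P: (7, 48) + (7, 5): same x and y₁ ≡ -y₂, so the sum is O.
11P = O, so the order is 11.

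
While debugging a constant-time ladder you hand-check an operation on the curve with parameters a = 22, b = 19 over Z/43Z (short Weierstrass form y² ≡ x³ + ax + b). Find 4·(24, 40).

(7, 0)

Write G = (24, 40).
Double-and-add on 4 = (100)₂. Start with G = (24, 40) for the leading 1-bit.
double: tangent at (24, 40): λ = (3·24² + 22)/(2·40) ≡ 30/37. 37⁻¹ ≡ 7 (mod 43), so λ ≡ 30·7 ≡ 38.
  x = λ² - 24 - 24 = 1444 - 48 ≡ 20; y = λ·(24 - 20) - 40 ≡ 26. → (20, 26)
double: tangent at (20, 26): λ = (3·20² + 22)/(2·26) ≡ 18/9. 9⁻¹ ≡ 24 (mod 43) since 9·24 = 216 ≡ 1, so λ ≡ 18·24 ≡ 2.
  x = λ² - 20 - 20 = 4 - 40 ≡ 7; y = λ·(20 - 7) - 26 ≡ 0. → (7, 0)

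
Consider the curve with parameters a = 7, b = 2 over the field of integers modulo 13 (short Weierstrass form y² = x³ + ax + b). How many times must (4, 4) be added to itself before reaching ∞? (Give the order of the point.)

10

2P: tangent at (4, 4): λ = (3·4² + 7)/(2·4) ≡ 3/8. 8⁻¹ ≡ 5 (mod 13), so λ ≡ 3·5 ≡ 2.
  x = λ² - 4 - 4 = 4 - 8 ≡ 9; y = λ·(4 - 9) - 4 ≡ 12. → (9, 12)
3P: (9, 12) + (4, 4). λ = (4 - 12)/(4 - 9) ≡ 5/8 mod 13. 8⁻¹ ≡ 5 (mod 13) since 8·5 = 40 ≡ 1, so λ ≡ 12.
  x = λ² - 9 - 4 = 144 - 13 ≡ 1; y = λ·(9 - 1) - 12 ≡ 6. → (1, 6)
4P: (1, 6) + (4, 4). λ = (4 - 6)/(4 - 1) ≡ 11/3 mod 13. 3⁻¹ ≡ 9 (mod 13), so λ ≡ 8.
  x = λ² - 1 - 4 = 64 - 5 ≡ 7; y = λ·(1 - 7) - 6 ≡ 11. → (7, 11)
5P: (7, 11) + (4, 4). λ = (4 - 11)/(4 - 7) ≡ 6/10 mod 13. 10⁻¹ ≡ 4 (mod 13), so λ ≡ 11.
  x = λ² - 7 - 4 = 121 - 11 ≡ 6; y = λ·(7 - 6) - 11 ≡ 0. → (6, 0)
6P: (6, 0) + (4, 4). λ = (4 - 0)/(4 - 6) ≡ 4/11 mod 13. 11⁻¹ ≡ 6 (mod 13) since 11·6 = 66 ≡ 1, so λ ≡ 11.
  x = λ² - 6 - 4 = 121 - 10 ≡ 7; y = λ·(6 - 7) - 0 ≡ 2. → (7, 2)
7P: (7, 2) + (4, 4). λ = (4 - 2)/(4 - 7) ≡ 2/10 mod 13. 10⁻¹ ≡ 4 (mod 13) since 10·4 = 40 ≡ 1, so λ ≡ 8.
  x = λ² - 7 - 4 = 64 - 11 ≡ 1; y = λ·(7 - 1) - 2 ≡ 7. → (1, 7)
8P: (1, 7) + (4, 4). λ = (4 - 7)/(4 - 1) ≡ 10/3 mod 13. 3⁻¹ ≡ 9 (mod 13), so λ ≡ 12.
  x = λ² - 1 - 4 = 144 - 5 ≡ 9; y = λ·(1 - 9) - 7 ≡ 1. → (9, 1)
9P: (9, 1) + (4, 4). λ = (4 - 1)/(4 - 9) ≡ 3/8 mod 13. 8⁻¹ ≡ 5 (mod 13), so λ ≡ 2.
  x = λ² - 9 - 4 = 4 - 13 ≡ 4; y = λ·(9 - 4) - 1 ≡ 9. → (4, 9)
10P: (4, 9) + (4, 4): same x and y₁ ≡ -y₂, so the sum is ∞.
10P = ∞, so the order is 10.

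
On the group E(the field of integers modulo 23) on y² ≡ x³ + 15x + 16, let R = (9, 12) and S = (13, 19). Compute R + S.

(17, 20)

(9, 12) + (13, 19). λ = (19 - 12)/(13 - 9) ≡ 7/4 mod 23. 4⁻¹ ≡ 6 (mod 23), so λ ≡ 19.
  x = λ² - 9 - 13 = 361 - 22 ≡ 17; y = λ·(9 - 17) - 12 ≡ 20. → (17, 20)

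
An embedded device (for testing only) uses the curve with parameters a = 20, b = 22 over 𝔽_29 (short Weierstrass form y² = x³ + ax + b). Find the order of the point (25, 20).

2P: tangent at (25, 20): λ = (3·25² + 20)/(2·20) ≡ 10/11. 11⁻¹ ≡ 8 (mod 29), so λ ≡ 10·8 ≡ 22.
  x = λ² - 25 - 25 = 484 - 50 ≡ 28; y = λ·(25 - 28) - 20 ≡ 1. → (28, 1)
3P: (28, 1) + (25, 20). λ = (20 - 1)/(25 - 28) ≡ 19/26 mod 29. 26⁻¹ ≡ 19 (mod 29), so λ ≡ 13.
  x = λ² - 28 - 25 = 169 - 53 ≡ 0; y = λ·(28 - 0) - 1 ≡ 15. → (0, 15)
4P: (0, 15) + (25, 20). λ = (20 - 15)/(25 - 0) ≡ 5/25 mod 29. 25⁻¹ ≡ 7 (mod 29), so λ ≡ 6.
  x = λ² - 0 - 25 = 36 - 25 ≡ 11; y = λ·(0 - 11) - 15 ≡ 6. → (11, 6)
5P: (11, 6) + (25, 20). λ = (20 - 6)/(25 - 11) ≡ 14/14 mod 29. 14⁻¹ ≡ 27 (mod 29), so λ ≡ 1.
  x = λ² - 11 - 25 = 1 - 36 ≡ 23; y = λ·(11 - 23) - 6 ≡ 11. → (23, 11)
6P: (23, 11) + (25, 20). λ = (20 - 11)/(25 - 23) ≡ 9/2 mod 29. 2⁻¹ ≡ 15 (mod 29), so λ ≡ 19.
  x = λ² - 23 - 25 = 361 - 48 ≡ 23; y = λ·(23 - 23) - 11 ≡ 18. → (23, 18)
7P: (23, 18) + (25, 20). λ = (20 - 18)/(25 - 23) ≡ 2/2 mod 29. 2⁻¹ ≡ 15 (mod 29), so λ ≡ 1.
  x = λ² - 23 - 25 = 1 - 48 ≡ 11; y = λ·(23 - 11) - 18 ≡ 23. → (11, 23)
8P: (11, 23) + (25, 20). λ = (20 - 23)/(25 - 11) ≡ 26/14 mod 29. 14⁻¹ ≡ 27 (mod 29), so λ ≡ 6.
  x = λ² - 11 - 25 = 36 - 36 ≡ 0; y = λ·(11 - 0) - 23 ≡ 14. → (0, 14)
9P: (0, 14) + (25, 20). λ = (20 - 14)/(25 - 0) ≡ 6/25 mod 29. 25⁻¹ ≡ 7 (mod 29), so λ ≡ 13.
  x = λ² - 0 - 25 = 169 - 25 ≡ 28; y = λ·(0 - 28) - 14 ≡ 28. → (28, 28)
10P: (28, 28) + (25, 20). λ = (20 - 28)/(25 - 28) ≡ 21/26 mod 29. 26⁻¹ ≡ 19 (mod 29), so λ ≡ 22.
  x = λ² - 28 - 25 = 484 - 53 ≡ 25; y = λ·(28 - 25) - 28 ≡ 9. → (25, 9)
11P: (25, 9) + (25, 20): same x and y₁ ≡ -y₂, so the sum is O.
11P = O, so the order is 11.

11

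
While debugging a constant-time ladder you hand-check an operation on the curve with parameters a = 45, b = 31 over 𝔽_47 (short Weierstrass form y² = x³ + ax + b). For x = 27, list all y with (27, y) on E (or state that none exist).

x³ + 45x + 31 = 20929 ≡ 14 (mod 47).
Square roots of 14 mod 47: 22 and 25 (since 22² = 484 ≡ 14).

22, 25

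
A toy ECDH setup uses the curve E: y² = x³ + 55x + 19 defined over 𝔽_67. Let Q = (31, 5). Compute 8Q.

Double-and-add on 8 = (1000)₂. Start with Q = (31, 5) for the leading 1-bit.
double: tangent at (31, 5): λ = (3·31² + 55)/(2·5) ≡ 57/10. 10⁻¹ ≡ 47 (mod 67) since 10·47 = 470 ≡ 1, so λ ≡ 57·47 ≡ 66.
  x = λ² - 31 - 31 = 4356 - 62 ≡ 6; y = λ·(31 - 6) - 5 ≡ 37. → (6, 37)
double: tangent at (6, 37): λ = (3·6² + 55)/(2·37) ≡ 29/7. 7⁻¹ ≡ 48 (mod 67), so λ ≡ 29·48 ≡ 52.
  x = λ² - 6 - 6 = 2704 - 12 ≡ 12; y = λ·(6 - 12) - 37 ≡ 53. → (12, 53)
double: tangent at (12, 53): λ = (3·12² + 55)/(2·53) ≡ 18/39. 39⁻¹ ≡ 55 (mod 67) since 39·55 = 2145 ≡ 1, so λ ≡ 18·55 ≡ 52.
  x = λ² - 12 - 12 = 2704 - 24 ≡ 0; y = λ·(12 - 0) - 53 ≡ 35. → (0, 35)

(0, 35)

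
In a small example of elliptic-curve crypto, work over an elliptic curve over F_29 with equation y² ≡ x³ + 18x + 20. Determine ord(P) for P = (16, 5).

12

2P: tangent at (16, 5): λ = (3·16² + 18)/(2·5) ≡ 3/10. 10⁻¹ ≡ 3 (mod 29), so λ ≡ 3·3 ≡ 9.
  x = λ² - 16 - 16 = 81 - 32 ≡ 20; y = λ·(16 - 20) - 5 ≡ 17. → (20, 17)
3P: (20, 17) + (16, 5). λ = (5 - 17)/(16 - 20) ≡ 17/25 mod 29. 25⁻¹ ≡ 7 (mod 29) since 25·7 = 175 ≡ 1, so λ ≡ 3.
  x = λ² - 20 - 16 = 9 - 36 ≡ 2; y = λ·(20 - 2) - 17 ≡ 8. → (2, 8)
4P: (2, 8) + (16, 5). λ = (5 - 8)/(16 - 2) ≡ 26/14 mod 29. 14⁻¹ ≡ 27 (mod 29), so λ ≡ 6.
  x = λ² - 2 - 16 = 36 - 18 ≡ 18; y = λ·(2 - 18) - 8 ≡ 12. → (18, 12)
5P: (18, 12) + (16, 5). λ = (5 - 12)/(16 - 18) ≡ 22/27 mod 29. 27⁻¹ ≡ 14 (mod 29), so λ ≡ 18.
  x = λ² - 18 - 16 = 324 - 34 ≡ 0; y = λ·(18 - 0) - 12 ≡ 22. → (0, 22)
6P: (0, 22) + (16, 5). λ = (5 - 22)/(16 - 0) ≡ 12/16 mod 29. 16⁻¹ ≡ 20 (mod 29), so λ ≡ 8.
  x = λ² - 0 - 16 = 64 - 16 ≡ 19; y = λ·(0 - 19) - 22 ≡ 0. → (19, 0)
7P: (19, 0) + (16, 5). λ = (5 - 0)/(16 - 19) ≡ 5/26 mod 29. 26⁻¹ ≡ 19 (mod 29), so λ ≡ 8.
  x = λ² - 19 - 16 = 64 - 35 ≡ 0; y = λ·(19 - 0) - 0 ≡ 7. → (0, 7)
8P: (0, 7) + (16, 5). λ = (5 - 7)/(16 - 0) ≡ 27/16 mod 29. 16⁻¹ ≡ 20 (mod 29), so λ ≡ 18.
  x = λ² - 0 - 16 = 324 - 16 ≡ 18; y = λ·(0 - 18) - 7 ≡ 17. → (18, 17)
9P: (18, 17) + (16, 5). λ = (5 - 17)/(16 - 18) ≡ 17/27 mod 29. 27⁻¹ ≡ 14 (mod 29), so λ ≡ 6.
  x = λ² - 18 - 16 = 36 - 34 ≡ 2; y = λ·(18 - 2) - 17 ≡ 21. → (2, 21)
10P: (2, 21) + (16, 5). λ = (5 - 21)/(16 - 2) ≡ 13/14 mod 29. 14⁻¹ ≡ 27 (mod 29) since 14·27 = 378 ≡ 1, so λ ≡ 3.
  x = λ² - 2 - 16 = 9 - 18 ≡ 20; y = λ·(2 - 20) - 21 ≡ 12. → (20, 12)
11P: (20, 12) + (16, 5). λ = (5 - 12)/(16 - 20) ≡ 22/25 mod 29. 25⁻¹ ≡ 7 (mod 29), so λ ≡ 9.
  x = λ² - 20 - 16 = 81 - 36 ≡ 16; y = λ·(20 - 16) - 12 ≡ 24. → (16, 24)
12P: (16, 24) + (16, 5): same x and y₁ ≡ -y₂, so the sum is ∞.
12P = ∞, so the order is 12.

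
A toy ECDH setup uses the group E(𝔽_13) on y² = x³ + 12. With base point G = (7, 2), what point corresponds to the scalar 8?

Repeated addition: build up to 8G.
2G: tangent at (7, 2): λ = (3·7² + 0)/(2·2) ≡ 4/4. 4⁻¹ ≡ 10 (mod 13), so λ ≡ 4·10 ≡ 1.
  x = λ² - 7 - 7 = 1 - 14 ≡ 0; y = λ·(7 - 0) - 2 ≡ 5. → (0, 5)
3G: (0, 5) + (7, 2). λ = (2 - 5)/(7 - 0) ≡ 10/7 mod 13. 7⁻¹ ≡ 2 (mod 13), so λ ≡ 7.
  x = λ² - 0 - 7 = 49 - 7 ≡ 3; y = λ·(0 - 3) - 5 ≡ 0. → (3, 0)
4G: (3, 0) + (7, 2). λ = (2 - 0)/(7 - 3) ≡ 2/4 mod 13. 4⁻¹ ≡ 10 (mod 13), so λ ≡ 7.
  x = λ² - 3 - 7 = 49 - 10 ≡ 0; y = λ·(3 - 0) - 0 ≡ 8. → (0, 8)
5G: (0, 8) + (7, 2). λ = (2 - 8)/(7 - 0) ≡ 7/7 mod 13. 7⁻¹ ≡ 2 (mod 13) since 7·2 = 14 ≡ 1, so λ ≡ 1.
  x = λ² - 0 - 7 = 1 - 7 ≡ 7; y = λ·(0 - 7) - 8 ≡ 11. → (7, 11)
6G: (7, 11) + (7, 2): same x and y₁ ≡ -y₂, so the sum is O.
7G: O + (7, 2) = (7, 2) (identity).
8G: tangent at (7, 2): λ = (3·7² + 0)/(2·2) ≡ 4/4. 4⁻¹ ≡ 10 (mod 13), so λ ≡ 4·10 ≡ 1.
  x = λ² - 7 - 7 = 1 - 14 ≡ 0; y = λ·(7 - 0) - 2 ≡ 5. → (0, 5)

(0, 5)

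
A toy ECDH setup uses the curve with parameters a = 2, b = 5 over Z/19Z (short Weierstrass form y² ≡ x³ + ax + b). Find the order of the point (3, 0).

2P: (3, 0) + (3, 0): same x and y₁ ≡ -y₂, so the sum is the point at infinity.
2P = the point at infinity, so the order is 2.

2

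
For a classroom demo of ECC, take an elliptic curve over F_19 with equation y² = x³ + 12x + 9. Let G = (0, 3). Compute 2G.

tangent at (0, 3): λ = (3·0² + 12)/(2·3) ≡ 12/6. 6⁻¹ ≡ 16 (mod 19), so λ ≡ 12·16 ≡ 2.
  x = λ² - 0 - 0 = 4 - 0 ≡ 4; y = λ·(0 - 4) - 3 ≡ 8. → (4, 8)

(4, 8)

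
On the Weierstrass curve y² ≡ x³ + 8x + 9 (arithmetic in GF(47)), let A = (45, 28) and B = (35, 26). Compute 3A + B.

First 3A:
Repeated addition: build up to 3A.
2A: tangent at (45, 28): λ = (3·45² + 8)/(2·28) ≡ 20/9. 9⁻¹ ≡ 21 (mod 47), so λ ≡ 20·21 ≡ 44.
  x = λ² - 45 - 45 = 1936 - 90 ≡ 13; y = λ·(45 - 13) - 28 ≡ 17. → (13, 17)
3A: (13, 17) + (45, 28). λ = (28 - 17)/(45 - 13) ≡ 11/32 mod 47. 32⁻¹ ≡ 25 (mod 47), so λ ≡ 40.
  x = λ² - 13 - 45 = 1600 - 58 ≡ 38; y = λ·(13 - 38) - 17 ≡ 17. → (38, 17)
3A = (38, 17).
Finally 3A + B:
(38, 17) + (35, 26). λ = (26 - 17)/(35 - 38) ≡ 9/44 mod 47. 44⁻¹ ≡ 31 (mod 47), so λ ≡ 44.
  x = λ² - 38 - 35 = 1936 - 73 ≡ 30; y = λ·(38 - 30) - 17 ≡ 6. → (30, 6)

(30, 6)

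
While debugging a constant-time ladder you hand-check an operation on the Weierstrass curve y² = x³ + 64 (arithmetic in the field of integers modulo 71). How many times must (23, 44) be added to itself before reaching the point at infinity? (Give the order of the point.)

12

2P: tangent at (23, 44): λ = (3·23² + 0)/(2·44) ≡ 25/17. 17⁻¹ ≡ 46 (mod 71), so λ ≡ 25·46 ≡ 14.
  x = λ² - 23 - 23 = 196 - 46 ≡ 8; y = λ·(23 - 8) - 44 ≡ 24. → (8, 24)
3P: (8, 24) + (23, 44). λ = (44 - 24)/(23 - 8) ≡ 20/15 mod 71. 15⁻¹ ≡ 19 (mod 71) since 15·19 = 285 ≡ 1, so λ ≡ 25.
  x = λ² - 8 - 23 = 625 - 31 ≡ 26; y = λ·(8 - 26) - 24 ≡ 23. → (26, 23)
4P: (26, 23) + (23, 44). λ = (44 - 23)/(23 - 26) ≡ 21/68 mod 71. 68⁻¹ ≡ 47 (mod 71) since 68·47 = 3196 ≡ 1, so λ ≡ 64.
  x = λ² - 26 - 23 = 4096 - 49 ≡ 0; y = λ·(26 - 0) - 23 ≡ 8. → (0, 8)
5P: (0, 8) + (23, 44). λ = (44 - 8)/(23 - 0) ≡ 36/23 mod 71. 23⁻¹ ≡ 34 (mod 71), so λ ≡ 17.
  x = λ² - 0 - 23 = 289 - 23 ≡ 53; y = λ·(0 - 53) - 8 ≡ 14. → (53, 14)
6P: (53, 14) + (23, 44). λ = (44 - 14)/(23 - 53) ≡ 30/41 mod 71. 41⁻¹ ≡ 26 (mod 71), so λ ≡ 70.
  x = λ² - 53 - 23 = 4900 - 76 ≡ 67; y = λ·(53 - 67) - 14 ≡ 0. → (67, 0)
7P: (67, 0) + (23, 44). λ = (44 - 0)/(23 - 67) ≡ 44/27 mod 71. 27⁻¹ ≡ 50 (mod 71), so λ ≡ 70.
  x = λ² - 67 - 23 = 4900 - 90 ≡ 53; y = λ·(67 - 53) - 0 ≡ 57. → (53, 57)
8P: (53, 57) + (23, 44). λ = (44 - 57)/(23 - 53) ≡ 58/41 mod 71. 41⁻¹ ≡ 26 (mod 71) since 41·26 = 1066 ≡ 1, so λ ≡ 17.
  x = λ² - 53 - 23 = 289 - 76 ≡ 0; y = λ·(53 - 0) - 57 ≡ 63. → (0, 63)
9P: (0, 63) + (23, 44). λ = (44 - 63)/(23 - 0) ≡ 52/23 mod 71. 23⁻¹ ≡ 34 (mod 71), so λ ≡ 64.
  x = λ² - 0 - 23 = 4096 - 23 ≡ 26; y = λ·(0 - 26) - 63 ≡ 48. → (26, 48)
10P: (26, 48) + (23, 44). λ = (44 - 48)/(23 - 26) ≡ 67/68 mod 71. 68⁻¹ ≡ 47 (mod 71) since 68·47 = 3196 ≡ 1, so λ ≡ 25.
  x = λ² - 26 - 23 = 625 - 49 ≡ 8; y = λ·(26 - 8) - 48 ≡ 47. → (8, 47)
11P: (8, 47) + (23, 44). λ = (44 - 47)/(23 - 8) ≡ 68/15 mod 71. 15⁻¹ ≡ 19 (mod 71), so λ ≡ 14.
  x = λ² - 8 - 23 = 196 - 31 ≡ 23; y = λ·(8 - 23) - 47 ≡ 27. → (23, 27)
12P: (23, 27) + (23, 44): same x and y₁ ≡ -y₂, so the sum is the point at infinity.
12P = the point at infinity, so the order is 12.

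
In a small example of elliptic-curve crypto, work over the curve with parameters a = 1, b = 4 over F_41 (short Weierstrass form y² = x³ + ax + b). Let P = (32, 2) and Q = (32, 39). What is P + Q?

The two points share x = 32 and their y-coordinates satisfy 2 + 39 ≡ 0 (mod 41), so they are inverses. Their sum is 𝒪.

O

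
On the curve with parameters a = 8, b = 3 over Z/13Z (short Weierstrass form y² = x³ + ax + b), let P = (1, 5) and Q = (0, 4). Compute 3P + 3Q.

First 3P:
Repeated addition: build up to 3P.
2P: tangent at (1, 5): λ = (3·1² + 8)/(2·5) ≡ 11/10. 10⁻¹ ≡ 4 (mod 13), so λ ≡ 11·4 ≡ 5.
  x = λ² - 1 - 1 = 25 - 2 ≡ 10; y = λ·(1 - 10) - 5 ≡ 2. → (10, 2)
3P: (10, 2) + (1, 5). λ = (5 - 2)/(1 - 10) ≡ 3/4 mod 13. 4⁻¹ ≡ 10 (mod 13), so λ ≡ 4.
  x = λ² - 10 - 1 = 16 - 11 ≡ 5; y = λ·(10 - 5) - 2 ≡ 5. → (5, 5)
3P = (5, 5).
Next 3Q:
Repeated addition: build up to 3Q.
2Q: tangent at (0, 4): λ = (3·0² + 8)/(2·4) ≡ 8/8. 8⁻¹ ≡ 5 (mod 13), so λ ≡ 8·5 ≡ 1.
  x = λ² - 0 - 0 = 1 - 0 ≡ 1; y = λ·(0 - 1) - 4 ≡ 8. → (1, 8)
3Q: (1, 8) + (0, 4). λ = (4 - 8)/(0 - 1) ≡ 9/12 mod 13. 12⁻¹ ≡ 12 (mod 13) since 12·12 = 144 ≡ 1, so λ ≡ 4.
  x = λ² - 1 - 0 = 16 - 1 ≡ 2; y = λ·(1 - 2) - 8 ≡ 1. → (2, 1)
3Q = (2, 1).
Finally 3P + 3Q:
(5, 5) + (2, 1). λ = (1 - 5)/(2 - 5) ≡ 9/10 mod 13. 10⁻¹ ≡ 4 (mod 13) since 10·4 = 40 ≡ 1, so λ ≡ 10.
  x = λ² - 5 - 2 = 100 - 7 ≡ 2; y = λ·(5 - 2) - 5 ≡ 12. → (2, 12)

(2, 12)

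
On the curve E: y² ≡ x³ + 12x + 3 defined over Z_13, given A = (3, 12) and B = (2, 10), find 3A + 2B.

(0, 4)

First 3A:
Repeated addition: build up to 3A.
2A: tangent at (3, 12): λ = (3·3² + 12)/(2·12) ≡ 0/11. 11⁻¹ ≡ 6 (mod 13) since 11·6 = 66 ≡ 1, so λ ≡ 0·6 ≡ 0.
  x = λ² - 3 - 3 = 0 - 6 ≡ 7; y = λ·(3 - 7) - 12 ≡ 1. → (7, 1)
3A: (7, 1) + (3, 12). λ = (12 - 1)/(3 - 7) ≡ 11/9 mod 13. 9⁻¹ ≡ 3 (mod 13) since 9·3 = 27 ≡ 1, so λ ≡ 7.
  x = λ² - 7 - 3 = 49 - 10 ≡ 0; y = λ·(7 - 0) - 1 ≡ 9. → (0, 9)
3A = (0, 9).
Next 2B:
Repeated addition: build up to 2B.
2B: tangent at (2, 10): λ = (3·2² + 12)/(2·10) ≡ 11/7. 7⁻¹ ≡ 2 (mod 13) since 7·2 = 14 ≡ 1, so λ ≡ 11·2 ≡ 9.
  x = λ² - 2 - 2 = 81 - 4 ≡ 12; y = λ·(2 - 12) - 10 ≡ 4. → (12, 4)
2B = (12, 4).
Finally 3A + 2B:
(0, 9) + (12, 4). λ = (4 - 9)/(12 - 0) ≡ 8/12 mod 13. 12⁻¹ ≡ 12 (mod 13) since 12·12 = 144 ≡ 1, so λ ≡ 5.
  x = λ² - 0 - 12 = 25 - 12 ≡ 0; y = λ·(0 - 0) - 9 ≡ 4. → (0, 4)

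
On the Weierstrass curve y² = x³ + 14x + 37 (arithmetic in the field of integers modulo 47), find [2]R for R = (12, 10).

(0, 32)

tangent at (12, 10): λ = (3·12² + 14)/(2·10) ≡ 23/20. 20⁻¹ ≡ 40 (mod 47), so λ ≡ 23·40 ≡ 27.
  x = λ² - 12 - 12 = 729 - 24 ≡ 0; y = λ·(12 - 0) - 10 ≡ 32. → (0, 32)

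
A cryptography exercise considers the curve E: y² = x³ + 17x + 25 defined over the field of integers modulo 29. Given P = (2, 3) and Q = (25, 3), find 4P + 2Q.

First 4P:
Double-and-add on 4 = (100)₂. Start with P = (2, 3) for the leading 1-bit.
double: tangent at (2, 3): λ = (3·2² + 17)/(2·3) ≡ 0/6. 6⁻¹ ≡ 5 (mod 29), so λ ≡ 0·5 ≡ 0.
  x = λ² - 2 - 2 = 0 - 4 ≡ 25; y = λ·(2 - 25) - 3 ≡ 26. → (25, 26)
double: tangent at (25, 26): λ = (3·25² + 17)/(2·26) ≡ 7/23. 23⁻¹ ≡ 24 (mod 29) since 23·24 = 552 ≡ 1, so λ ≡ 7·24 ≡ 23.
  x = λ² - 25 - 25 = 529 - 50 ≡ 15; y = λ·(25 - 15) - 26 ≡ 1. → (15, 1)
4P = (15, 1).
Next 2Q:
Repeated addition: build up to 2Q.
2Q: tangent at (25, 3): λ = (3·25² + 17)/(2·3) ≡ 7/6. 6⁻¹ ≡ 5 (mod 29), so λ ≡ 7·5 ≡ 6.
  x = λ² - 25 - 25 = 36 - 50 ≡ 15; y = λ·(25 - 15) - 3 ≡ 28. → (15, 28)
2Q = (15, 28).
Finally 4P + 2Q:
(15, 1) + (15, 28): same x and y₁ ≡ -y₂, so the sum is ∞.

O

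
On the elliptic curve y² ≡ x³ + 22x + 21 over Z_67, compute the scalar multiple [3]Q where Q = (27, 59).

(64, 14)

Repeated addition: build up to 3Q.
2Q: tangent at (27, 59): λ = (3·27² + 22)/(2·59) ≡ 65/51. 51⁻¹ ≡ 46 (mod 67), so λ ≡ 65·46 ≡ 42.
  x = λ² - 27 - 27 = 1764 - 54 ≡ 35; y = λ·(27 - 35) - 59 ≡ 7. → (35, 7)
3Q: (35, 7) + (27, 59). λ = (59 - 7)/(27 - 35) ≡ 52/59 mod 67. 59⁻¹ ≡ 25 (mod 67) since 59·25 = 1475 ≡ 1, so λ ≡ 27.
  x = λ² - 35 - 27 = 729 - 62 ≡ 64; y = λ·(35 - 64) - 7 ≡ 14. → (64, 14)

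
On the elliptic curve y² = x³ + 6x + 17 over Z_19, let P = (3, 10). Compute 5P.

Repeated addition: build up to 5P.
2P: tangent at (3, 10): λ = (3·3² + 6)/(2·10) ≡ 14/1. 1⁻¹ ≡ 1 (mod 19) since 1·1 = 1 ≡ 1, so λ ≡ 14·1 ≡ 14.
  x = λ² - 3 - 3 = 196 - 6 ≡ 0; y = λ·(3 - 0) - 10 ≡ 13. → (0, 13)
3P: (0, 13) + (3, 10). λ = (10 - 13)/(3 - 0) ≡ 16/3 mod 19. 3⁻¹ ≡ 13 (mod 19), so λ ≡ 18.
  x = λ² - 0 - 3 = 324 - 3 ≡ 17; y = λ·(0 - 17) - 13 ≡ 4. → (17, 4)
4P: (17, 4) + (3, 10). λ = (10 - 4)/(3 - 17) ≡ 6/5 mod 19. 5⁻¹ ≡ 4 (mod 19) since 5·4 = 20 ≡ 1, so λ ≡ 5.
  x = λ² - 17 - 3 = 25 - 20 ≡ 5; y = λ·(17 - 5) - 4 ≡ 18. → (5, 18)
5P: (5, 18) + (3, 10). λ = (10 - 18)/(3 - 5) ≡ 11/17 mod 19. 17⁻¹ ≡ 9 (mod 19), so λ ≡ 4.
  x = λ² - 5 - 3 = 16 - 8 ≡ 8; y = λ·(5 - 8) - 18 ≡ 8. → (8, 8)

(8, 8)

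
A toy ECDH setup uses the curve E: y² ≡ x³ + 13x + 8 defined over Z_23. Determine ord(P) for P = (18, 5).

7

2P: tangent at (18, 5): λ = (3·18² + 13)/(2·5) ≡ 19/10. 10⁻¹ ≡ 7 (mod 23), so λ ≡ 19·7 ≡ 18.
  x = λ² - 18 - 18 = 324 - 36 ≡ 12; y = λ·(18 - 12) - 5 ≡ 11. → (12, 11)
3P: (12, 11) + (18, 5). λ = (5 - 11)/(18 - 12) ≡ 17/6 mod 23. 6⁻¹ ≡ 4 (mod 23) since 6·4 = 24 ≡ 1, so λ ≡ 22.
  x = λ² - 12 - 18 = 484 - 30 ≡ 17; y = λ·(12 - 17) - 11 ≡ 17. → (17, 17)
4P: (17, 17) + (18, 5). λ = (5 - 17)/(18 - 17) ≡ 11/1 mod 23. 1⁻¹ ≡ 1 (mod 23) since 1·1 = 1 ≡ 1, so λ ≡ 11.
  x = λ² - 17 - 18 = 121 - 35 ≡ 17; y = λ·(17 - 17) - 17 ≡ 6. → (17, 6)
5P: (17, 6) + (18, 5). λ = (5 - 6)/(18 - 17) ≡ 22/1 mod 23. 1⁻¹ ≡ 1 (mod 23) since 1·1 = 1 ≡ 1, so λ ≡ 22.
  x = λ² - 17 - 18 = 484 - 35 ≡ 12; y = λ·(17 - 12) - 6 ≡ 12. → (12, 12)
6P: (12, 12) + (18, 5). λ = (5 - 12)/(18 - 12) ≡ 16/6 mod 23. 6⁻¹ ≡ 4 (mod 23) since 6·4 = 24 ≡ 1, so λ ≡ 18.
  x = λ² - 12 - 18 = 324 - 30 ≡ 18; y = λ·(12 - 18) - 12 ≡ 18. → (18, 18)
7P: (18, 18) + (18, 5): same x and y₁ ≡ -y₂, so the sum is the point at infinity.
7P = the point at infinity, so the order is 7.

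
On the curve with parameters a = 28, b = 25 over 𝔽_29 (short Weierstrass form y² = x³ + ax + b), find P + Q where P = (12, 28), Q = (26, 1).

(7, 10)

(12, 28) + (26, 1). λ = (1 - 28)/(26 - 12) ≡ 2/14 mod 29. 14⁻¹ ≡ 27 (mod 29) since 14·27 = 378 ≡ 1, so λ ≡ 25.
  x = λ² - 12 - 26 = 625 - 38 ≡ 7; y = λ·(12 - 7) - 28 ≡ 10. → (7, 10)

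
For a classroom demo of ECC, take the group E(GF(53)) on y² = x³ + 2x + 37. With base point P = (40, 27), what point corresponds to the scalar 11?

Repeated addition: build up to 11P.
2P: tangent at (40, 27): λ = (3·40² + 2)/(2·27) ≡ 32/1. 1⁻¹ ≡ 1 (mod 53), so λ ≡ 32·1 ≡ 32.
  x = λ² - 40 - 40 = 1024 - 80 ≡ 43; y = λ·(40 - 43) - 27 ≡ 36. → (43, 36)
3P: (43, 36) + (40, 27). λ = (27 - 36)/(40 - 43) ≡ 44/50 mod 53. 50⁻¹ ≡ 35 (mod 53), so λ ≡ 3.
  x = λ² - 43 - 40 = 9 - 83 ≡ 32; y = λ·(43 - 32) - 36 ≡ 50. → (32, 50)
4P: (32, 50) + (40, 27). λ = (27 - 50)/(40 - 32) ≡ 30/8 mod 53. 8⁻¹ ≡ 20 (mod 53), so λ ≡ 17.
  x = λ² - 32 - 40 = 289 - 72 ≡ 5; y = λ·(32 - 5) - 50 ≡ 38. → (5, 38)
5P: (5, 38) + (40, 27). λ = (27 - 38)/(40 - 5) ≡ 42/35 mod 53. 35⁻¹ ≡ 50 (mod 53), so λ ≡ 33.
  x = λ² - 5 - 40 = 1089 - 45 ≡ 37; y = λ·(5 - 37) - 38 ≡ 19. → (37, 19)
6P: (37, 19) + (40, 27). λ = (27 - 19)/(40 - 37) ≡ 8/3 mod 53. 3⁻¹ ≡ 18 (mod 53) since 3·18 = 54 ≡ 1, so λ ≡ 38.
  x = λ² - 37 - 40 = 1444 - 77 ≡ 42; y = λ·(37 - 42) - 19 ≡ 3. → (42, 3)
7P: (42, 3) + (40, 27). λ = (27 - 3)/(40 - 42) ≡ 24/51 mod 53. 51⁻¹ ≡ 26 (mod 53), so λ ≡ 41.
  x = λ² - 42 - 40 = 1681 - 82 ≡ 9; y = λ·(42 - 9) - 3 ≡ 25. → (9, 25)
8P: (9, 25) + (40, 27). λ = (27 - 25)/(40 - 9) ≡ 2/31 mod 53. 31⁻¹ ≡ 12 (mod 53), so λ ≡ 24.
  x = λ² - 9 - 40 = 576 - 49 ≡ 50; y = λ·(9 - 50) - 25 ≡ 51. → (50, 51)
9P: (50, 51) + (40, 27). λ = (27 - 51)/(40 - 50) ≡ 29/43 mod 53. 43⁻¹ ≡ 37 (mod 53) since 43·37 = 1591 ≡ 1, so λ ≡ 13.
  x = λ² - 50 - 40 = 169 - 90 ≡ 26; y = λ·(50 - 26) - 51 ≡ 49. → (26, 49)
10P: (26, 49) + (40, 27). λ = (27 - 49)/(40 - 26) ≡ 31/14 mod 53. 14⁻¹ ≡ 19 (mod 53), so λ ≡ 6.
  x = λ² - 26 - 40 = 36 - 66 ≡ 23; y = λ·(26 - 23) - 49 ≡ 22. → (23, 22)
11P: (23, 22) + (40, 27). λ = (27 - 22)/(40 - 23) ≡ 5/17 mod 53. 17⁻¹ ≡ 25 (mod 53), so λ ≡ 19.
  x = λ² - 23 - 40 = 361 - 63 ≡ 33; y = λ·(23 - 33) - 22 ≡ 0. → (33, 0)

(33, 0)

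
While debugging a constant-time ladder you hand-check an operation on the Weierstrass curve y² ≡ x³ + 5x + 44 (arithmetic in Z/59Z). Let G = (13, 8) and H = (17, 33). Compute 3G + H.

(24, 8)

First 3G:
Repeated addition: build up to 3G.
2G: tangent at (13, 8): λ = (3·13² + 5)/(2·8) ≡ 40/16. 16⁻¹ ≡ 48 (mod 59) since 16·48 = 768 ≡ 1, so λ ≡ 40·48 ≡ 32.
  x = λ² - 13 - 13 = 1024 - 26 ≡ 54; y = λ·(13 - 54) - 8 ≡ 37. → (54, 37)
3G: (54, 37) + (13, 8). λ = (8 - 37)/(13 - 54) ≡ 30/18 mod 59. 18⁻¹ ≡ 23 (mod 59), so λ ≡ 41.
  x = λ² - 54 - 13 = 1681 - 67 ≡ 21; y = λ·(54 - 21) - 37 ≡ 18. → (21, 18)
3G = (21, 18).
Finally 3G + H:
(21, 18) + (17, 33). λ = (33 - 18)/(17 - 21) ≡ 15/55 mod 59. 55⁻¹ ≡ 44 (mod 59) since 55·44 = 2420 ≡ 1, so λ ≡ 11.
  x = λ² - 21 - 17 = 121 - 38 ≡ 24; y = λ·(21 - 24) - 18 ≡ 8. → (24, 8)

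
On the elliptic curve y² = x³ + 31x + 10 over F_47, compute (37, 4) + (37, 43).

O

The two points share x = 37 and their y-coordinates satisfy 4 + 43 ≡ 0 (mod 47), so they are inverses. Their sum is 𝒪.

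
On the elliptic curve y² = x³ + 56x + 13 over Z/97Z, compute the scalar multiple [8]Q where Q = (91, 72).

Double-and-add on 8 = (1000)₂. Start with Q = (91, 72) for the leading 1-bit.
double: tangent at (91, 72): λ = (3·91² + 56)/(2·72) ≡ 67/47. 47⁻¹ ≡ 64 (mod 97) since 47·64 = 3008 ≡ 1, so λ ≡ 67·64 ≡ 20.
  x = λ² - 91 - 91 = 400 - 182 ≡ 24; y = λ·(91 - 24) - 72 ≡ 7. → (24, 7)
double: tangent at (24, 7): λ = (3·24² + 56)/(2·7) ≡ 38/14. 14⁻¹ ≡ 7 (mod 97), so λ ≡ 38·7 ≡ 72.
  x = λ² - 24 - 24 = 5184 - 48 ≡ 92; y = λ·(24 - 92) - 7 ≡ 44. → (92, 44)
double: tangent at (92, 44): λ = (3·92² + 56)/(2·44) ≡ 34/88. 88⁻¹ ≡ 43 (mod 97), so λ ≡ 34·43 ≡ 7.
  x = λ² - 92 - 92 = 49 - 184 ≡ 59; y = λ·(92 - 59) - 44 ≡ 90. → (59, 90)

(59, 90)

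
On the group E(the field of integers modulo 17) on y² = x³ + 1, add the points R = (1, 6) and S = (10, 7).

(1, 6) + (10, 7). λ = (7 - 6)/(10 - 1) ≡ 1/9 mod 17. 9⁻¹ ≡ 2 (mod 17), so λ ≡ 2.
  x = λ² - 1 - 10 = 4 - 11 ≡ 10; y = λ·(1 - 10) - 6 ≡ 10. → (10, 10)

(10, 10)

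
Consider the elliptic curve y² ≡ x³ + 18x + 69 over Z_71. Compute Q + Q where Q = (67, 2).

tangent at (67, 2): λ = (3·67² + 18)/(2·2) ≡ 66/4. 4⁻¹ ≡ 18 (mod 71), so λ ≡ 66·18 ≡ 52.
  x = λ² - 67 - 67 = 2704 - 134 ≡ 14; y = λ·(67 - 14) - 2 ≡ 56. → (14, 56)

(14, 56)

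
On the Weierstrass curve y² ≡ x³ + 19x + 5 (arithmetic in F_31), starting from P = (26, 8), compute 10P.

(0, 6)

Double-and-add on 10 = (1010)₂. Start with P = (26, 8) for the leading 1-bit.
double: tangent at (26, 8): λ = (3·26² + 19)/(2·8) ≡ 1/16. 16⁻¹ ≡ 2 (mod 31) since 16·2 = 32 ≡ 1, so λ ≡ 1·2 ≡ 2.
  x = λ² - 26 - 26 = 4 - 52 ≡ 14; y = λ·(26 - 14) - 8 ≡ 16. → (14, 16)
double: tangent at (14, 16): λ = (3·14² + 19)/(2·16) ≡ 18/1. 1⁻¹ ≡ 1 (mod 31), so λ ≡ 18·1 ≡ 18.
  x = λ² - 14 - 14 = 324 - 28 ≡ 17; y = λ·(14 - 17) - 16 ≡ 23. → (17, 23)
add P: (17, 23) + (26, 8). λ = (8 - 23)/(26 - 17) ≡ 16/9 mod 31. 9⁻¹ ≡ 7 (mod 31), so λ ≡ 19.
  x = λ² - 17 - 26 = 361 - 43 ≡ 8; y = λ·(17 - 8) - 23 ≡ 24. → (8, 24)
double: tangent at (8, 24): λ = (3·8² + 19)/(2·24) ≡ 25/17. 17⁻¹ ≡ 11 (mod 31) since 17·11 = 187 ≡ 1, so λ ≡ 25·11 ≡ 27.
  x = λ² - 8 - 8 = 729 - 16 ≡ 0; y = λ·(8 - 0) - 24 ≡ 6. → (0, 6)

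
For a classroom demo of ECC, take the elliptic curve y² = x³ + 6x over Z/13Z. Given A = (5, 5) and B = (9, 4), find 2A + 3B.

First 2A:
Repeated addition: build up to 2A.
2A: tangent at (5, 5): λ = (3·5² + 6)/(2·5) ≡ 3/10. 10⁻¹ ≡ 4 (mod 13) since 10·4 = 40 ≡ 1, so λ ≡ 3·4 ≡ 12.
  x = λ² - 5 - 5 = 144 - 10 ≡ 4; y = λ·(5 - 4) - 5 ≡ 7. → (4, 7)
2A = (4, 7).
Next 3B:
Repeated addition: build up to 3B.
2B: tangent at (9, 4): λ = (3·9² + 6)/(2·4) ≡ 2/8. 8⁻¹ ≡ 5 (mod 13), so λ ≡ 2·5 ≡ 10.
  x = λ² - 9 - 9 = 100 - 18 ≡ 4; y = λ·(9 - 4) - 4 ≡ 7. → (4, 7)
3B: (4, 7) + (9, 4). λ = (4 - 7)/(9 - 4) ≡ 10/5 mod 13. 5⁻¹ ≡ 8 (mod 13) since 5·8 = 40 ≡ 1, so λ ≡ 2.
  x = λ² - 4 - 9 = 4 - 13 ≡ 4; y = λ·(4 - 4) - 7 ≡ 6. → (4, 6)
3B = (4, 6).
Finally 2A + 3B:
(4, 7) + (4, 6): same x and y₁ ≡ -y₂, so the sum is the point at infinity.

O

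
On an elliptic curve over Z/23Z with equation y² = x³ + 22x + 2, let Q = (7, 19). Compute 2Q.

tangent at (7, 19): λ = (3·7² + 22)/(2·19) ≡ 8/15. 15⁻¹ ≡ 20 (mod 23) since 15·20 = 300 ≡ 1, so λ ≡ 8·20 ≡ 22.
  x = λ² - 7 - 7 = 484 - 14 ≡ 10; y = λ·(7 - 10) - 19 ≡ 7. → (10, 7)

(10, 7)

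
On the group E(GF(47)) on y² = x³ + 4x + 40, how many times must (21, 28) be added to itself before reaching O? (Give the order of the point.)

3

2P: tangent at (21, 28): λ = (3·21² + 4)/(2·28) ≡ 11/9. 9⁻¹ ≡ 21 (mod 47) since 9·21 = 189 ≡ 1, so λ ≡ 11·21 ≡ 43.
  x = λ² - 21 - 21 = 1849 - 42 ≡ 21; y = λ·(21 - 21) - 28 ≡ 19. → (21, 19)
3P: (21, 19) + (21, 28): same x and y₁ ≡ -y₂, so the sum is O.
3P = O, so the order is 3.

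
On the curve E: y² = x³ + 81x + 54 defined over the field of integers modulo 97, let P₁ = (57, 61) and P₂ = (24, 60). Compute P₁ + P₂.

(91, 82)

(57, 61) + (24, 60). λ = (60 - 61)/(24 - 57) ≡ 96/64 mod 97. 64⁻¹ ≡ 47 (mod 97) since 64·47 = 3008 ≡ 1, so λ ≡ 50.
  x = λ² - 57 - 24 = 2500 - 81 ≡ 91; y = λ·(57 - 91) - 61 ≡ 82. → (91, 82)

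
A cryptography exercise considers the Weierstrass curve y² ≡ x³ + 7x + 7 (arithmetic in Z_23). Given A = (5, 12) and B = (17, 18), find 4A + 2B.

(11, 14)

First 4A:
Double-and-add on 4 = (100)₂. Start with A = (5, 12) for the leading 1-bit.
double: tangent at (5, 12): λ = (3·5² + 7)/(2·12) ≡ 13/1. 1⁻¹ ≡ 1 (mod 23) since 1·1 = 1 ≡ 1, so λ ≡ 13·1 ≡ 13.
  x = λ² - 5 - 5 = 169 - 10 ≡ 21; y = λ·(5 - 21) - 12 ≡ 10. → (21, 10)
double: tangent at (21, 10): λ = (3·21² + 7)/(2·10) ≡ 19/20. 20⁻¹ ≡ 15 (mod 23), so λ ≡ 19·15 ≡ 9.
  x = λ² - 21 - 21 = 81 - 42 ≡ 16; y = λ·(21 - 16) - 10 ≡ 12. → (16, 12)
4A = (16, 12).
Next 2B:
Repeated addition: build up to 2B.
2B: tangent at (17, 18): λ = (3·17² + 7)/(2·18) ≡ 0/13. 13⁻¹ ≡ 16 (mod 23) since 13·16 = 208 ≡ 1, so λ ≡ 0·16 ≡ 0.
  x = λ² - 17 - 17 = 0 - 34 ≡ 12; y = λ·(17 - 12) - 18 ≡ 5. → (12, 5)
2B = (12, 5).
Finally 4A + 2B:
(16, 12) + (12, 5). λ = (5 - 12)/(12 - 16) ≡ 16/19 mod 23. 19⁻¹ ≡ 17 (mod 23), so λ ≡ 19.
  x = λ² - 16 - 12 = 361 - 28 ≡ 11; y = λ·(16 - 11) - 12 ≡ 14. → (11, 14)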